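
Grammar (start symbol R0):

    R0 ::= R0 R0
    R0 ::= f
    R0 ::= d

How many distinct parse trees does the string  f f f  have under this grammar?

Parse trees for f f f:
  [R0 [R0 f] [R0 [R0 f] [R0 f]]]
  [R0 [R0 [R0 f] [R0 f]] [R0 f]]

2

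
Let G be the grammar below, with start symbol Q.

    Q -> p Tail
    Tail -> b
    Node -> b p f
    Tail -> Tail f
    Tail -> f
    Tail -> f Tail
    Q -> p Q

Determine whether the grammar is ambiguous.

Ambiguous

Witness: p f f

Derivation 1: Q ⇒ p Tail ⇒ p Tail f ⇒ p f f
Derivation 2: Q ⇒ p Tail ⇒ p f Tail ⇒ p f f

Two distinct leftmost derivations for the same string.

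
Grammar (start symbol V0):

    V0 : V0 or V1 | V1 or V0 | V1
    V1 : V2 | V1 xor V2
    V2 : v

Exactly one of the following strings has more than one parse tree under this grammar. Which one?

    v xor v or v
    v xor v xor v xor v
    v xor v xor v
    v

v xor v or v

v xor v or v: 2 trees
v xor v xor v xor v: 1 tree
v xor v xor v: 1 tree
v: 1 tree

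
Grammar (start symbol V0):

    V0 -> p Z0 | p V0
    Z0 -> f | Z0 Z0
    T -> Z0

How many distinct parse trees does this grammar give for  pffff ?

Parse trees for pffff:
  [V0 p [Z0 [Z0 f] [Z0 [Z0 f] [Z0 [Z0 f] [Z0 f]]]]]
  [V0 p [Z0 [Z0 f] [Z0 [Z0 [Z0 f] [Z0 f]] [Z0 f]]]]
  [V0 p [Z0 [Z0 [Z0 f] [Z0 f]] [Z0 [Z0 f] [Z0 f]]]]
  [V0 p [Z0 [Z0 [Z0 f] [Z0 [Z0 f] [Z0 f]]] [Z0 f]]]
  [V0 p [Z0 [Z0 [Z0 [Z0 f] [Z0 f]] [Z0 f]] [Z0 f]]]

5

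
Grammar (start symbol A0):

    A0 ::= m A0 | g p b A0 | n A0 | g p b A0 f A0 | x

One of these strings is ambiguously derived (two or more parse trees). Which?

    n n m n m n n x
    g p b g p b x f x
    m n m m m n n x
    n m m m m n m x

g p b g p b x f x

n n m n m n n x: 1 tree
g p b g p b x f x: 2 trees
m n m m m n n x: 1 tree
n m m m m n m x: 1 tree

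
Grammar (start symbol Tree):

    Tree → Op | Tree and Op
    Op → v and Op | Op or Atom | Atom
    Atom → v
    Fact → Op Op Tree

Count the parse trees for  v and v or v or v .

Parse trees for v and v or v or v:
  [Tree [Op v and [Op [Op [Op [Atom v]] or [Atom v]] or [Atom v]]]]
  [Tree [Op [Op v and [Op [Op [Atom v]] or [Atom v]]] or [Atom v]]]
  [Tree [Op [Op [Op v and [Op [Atom v]]] or [Atom v]] or [Atom v]]]
  [Tree [Tree [Op [Atom v]]] and [Op [Op [Op [Atom v]] or [Atom v]] or [Atom v]]]

4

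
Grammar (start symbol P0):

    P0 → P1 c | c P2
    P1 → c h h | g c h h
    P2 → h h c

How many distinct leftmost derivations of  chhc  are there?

Parse trees for chhc:
  [P0 [P1 c h h] c]
  [P0 c [P2 h h c]]

2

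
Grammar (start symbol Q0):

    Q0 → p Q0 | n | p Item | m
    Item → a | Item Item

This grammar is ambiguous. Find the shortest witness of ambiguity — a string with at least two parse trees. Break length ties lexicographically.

length 1: no string has ≥2 trees
length 2: no string has ≥2 trees
length 3: no string has ≥2 trees
length 4: p a a a has 2 parse trees

Two derivations of p a a a:
  Q0 ⇒ p Item ⇒ p Item Item ⇒ p a Item ⇒ p a Item Item ⇒ p a a Item ⇒ p a a a
  Q0 ⇒ p Item ⇒ p Item Item ⇒ p Item Item Item ⇒ p a Item Item ⇒ p a a Item ⇒ p a a a

p a a a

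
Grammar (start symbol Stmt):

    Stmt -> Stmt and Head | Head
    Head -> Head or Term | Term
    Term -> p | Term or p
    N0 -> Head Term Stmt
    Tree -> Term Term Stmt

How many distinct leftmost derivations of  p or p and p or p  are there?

4

Parse trees for p or p and p or p:
  [Stmt [Stmt [Head [Head [Term p]] or [Term p]]] and [Head [Head [Term p]] or [Term p]]]
  [Stmt [Stmt [Head [Head [Term p]] or [Term p]]] and [Head [Term [Term p] or p]]]
  [Stmt [Stmt [Head [Term [Term p] or p]]] and [Head [Head [Term p]] or [Term p]]]
  [Stmt [Stmt [Head [Term [Term p] or p]]] and [Head [Term [Term p] or p]]]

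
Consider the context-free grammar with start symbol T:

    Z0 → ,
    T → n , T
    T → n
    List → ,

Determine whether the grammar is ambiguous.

(List, Z0 are unreachable from T, so their rules don't affect L(T).) The reachable grammar is A → atom sep A | atom. Each atom is followed by either the separator (recurse) or end-of-string (stop) — no choice point.

Unambiguous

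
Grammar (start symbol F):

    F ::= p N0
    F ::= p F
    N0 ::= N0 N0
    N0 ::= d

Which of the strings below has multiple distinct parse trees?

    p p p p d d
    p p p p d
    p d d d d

p p p p d d: 1 tree
p p p p d: 1 tree
p d d d d: 5 trees

p d d d d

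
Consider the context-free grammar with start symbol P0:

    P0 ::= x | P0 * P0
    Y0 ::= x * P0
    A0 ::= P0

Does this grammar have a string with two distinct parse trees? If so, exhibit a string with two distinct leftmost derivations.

Ambiguous

Witness: x * x * x

Derivation 1: P0 ⇒ P0 * P0 ⇒ x * P0 ⇒ x * P0 * P0 ⇒ x * x * P0 ⇒ x * x * x
Derivation 2: P0 ⇒ P0 * P0 ⇒ P0 * P0 * P0 ⇒ x * P0 * P0 ⇒ x * x * P0 ⇒ x * x * x

Two distinct leftmost derivations for the same string.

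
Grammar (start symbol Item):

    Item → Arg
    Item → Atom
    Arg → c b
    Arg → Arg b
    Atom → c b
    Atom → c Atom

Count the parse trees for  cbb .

Parse trees for cbb:
  [Item [Arg [Arg c b] b]]

1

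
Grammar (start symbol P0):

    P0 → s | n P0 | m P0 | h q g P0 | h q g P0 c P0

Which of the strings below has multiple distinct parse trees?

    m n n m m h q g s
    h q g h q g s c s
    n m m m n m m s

m n n m m h q g s: 1 tree
h q g h q g s c s: 2 trees
n m m m n m m s: 1 tree

h q g h q g s c s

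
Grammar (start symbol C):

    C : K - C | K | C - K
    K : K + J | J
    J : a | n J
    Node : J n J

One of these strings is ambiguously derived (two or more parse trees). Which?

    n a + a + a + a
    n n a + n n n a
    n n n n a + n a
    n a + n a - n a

n a + n a - n a

n a + a + a + a: 1 tree
n n a + n n n a: 1 tree
n n n n a + n a: 1 tree
n a + n a - n a: 2 trees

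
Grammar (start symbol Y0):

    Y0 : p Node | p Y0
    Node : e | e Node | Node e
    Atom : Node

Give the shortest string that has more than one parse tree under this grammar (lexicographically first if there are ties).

p e e

length 2: no string has ≥2 trees
length 3: p e e has 2 parse trees

Two derivations of p e e:
  Y0 ⇒ p Node ⇒ p e Node ⇒ p e e
  Y0 ⇒ p Node ⇒ p Node e ⇒ p e e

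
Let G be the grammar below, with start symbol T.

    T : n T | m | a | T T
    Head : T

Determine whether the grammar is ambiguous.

Ambiguous

Witness: a a a

Derivation 1: T ⇒ T T ⇒ a T ⇒ a T T ⇒ a a T ⇒ a a a
Derivation 2: T ⇒ T T ⇒ T T T ⇒ a T T ⇒ a a T ⇒ a a a

Two distinct leftmost derivations for the same string.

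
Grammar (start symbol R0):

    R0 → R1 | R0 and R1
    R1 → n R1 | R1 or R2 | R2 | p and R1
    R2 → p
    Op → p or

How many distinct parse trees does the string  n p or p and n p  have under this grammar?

Parse trees for n p or p and n p:
  [R0 [R0 [R1 n [R1 [R1 [R2 p]] or [R2 p]]]] and [R1 n [R1 [R2 p]]]]
  [R0 [R0 [R1 [R1 n [R1 [R2 p]]] or [R2 p]]] and [R1 n [R1 [R2 p]]]]

2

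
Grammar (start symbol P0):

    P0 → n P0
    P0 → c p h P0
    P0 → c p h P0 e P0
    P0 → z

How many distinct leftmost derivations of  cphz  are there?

Parse trees for cphz:
  [P0 c p h [P0 z]]

1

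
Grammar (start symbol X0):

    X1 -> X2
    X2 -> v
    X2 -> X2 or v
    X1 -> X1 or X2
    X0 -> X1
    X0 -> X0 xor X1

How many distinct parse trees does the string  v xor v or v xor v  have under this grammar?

2

Parse trees for v xor v or v xor v:
  [X0 [X0 [X0 [X1 [X2 v]]] xor [X1 [X2 [X2 v] or v]]] xor [X1 [X2 v]]]
  [X0 [X0 [X0 [X1 [X2 v]]] xor [X1 [X1 [X2 v]] or [X2 v]]] xor [X1 [X2 v]]]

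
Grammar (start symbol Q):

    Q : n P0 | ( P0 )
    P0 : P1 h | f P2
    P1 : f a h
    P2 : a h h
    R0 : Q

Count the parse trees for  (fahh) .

Parse trees for (fahh):
  [Q ( [P0 [P1 f a h] h] )]
  [Q ( [P0 f [P2 a h h]] )]

2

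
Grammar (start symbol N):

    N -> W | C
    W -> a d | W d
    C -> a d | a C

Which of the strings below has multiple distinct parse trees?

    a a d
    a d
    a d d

a d

a a d: 1 tree
a d: 2 trees
a d d: 1 tree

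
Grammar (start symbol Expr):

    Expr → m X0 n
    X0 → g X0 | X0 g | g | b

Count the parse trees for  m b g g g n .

1

Parse trees for m b g g g n:
  [Expr m [X0 [X0 [X0 [X0 b] g] g] g] n]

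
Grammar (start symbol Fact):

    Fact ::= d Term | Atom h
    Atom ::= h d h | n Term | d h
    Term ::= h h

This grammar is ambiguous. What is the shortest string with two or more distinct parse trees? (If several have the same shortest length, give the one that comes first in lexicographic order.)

length 3: d h h has 2 parse trees

Two derivations of d h h:
  Fact ⇒ d Term ⇒ d h h
  Fact ⇒ Atom h ⇒ d h h

d h h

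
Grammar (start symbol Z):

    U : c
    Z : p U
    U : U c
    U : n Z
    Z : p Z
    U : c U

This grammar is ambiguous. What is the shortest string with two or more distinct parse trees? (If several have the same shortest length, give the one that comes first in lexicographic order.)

length 2: no string has ≥2 trees
length 3: p c c has 2 parse trees

Two derivations of p c c:
  Z ⇒ p U ⇒ p U c ⇒ p c c
  Z ⇒ p U ⇒ p c U ⇒ p c c

p c c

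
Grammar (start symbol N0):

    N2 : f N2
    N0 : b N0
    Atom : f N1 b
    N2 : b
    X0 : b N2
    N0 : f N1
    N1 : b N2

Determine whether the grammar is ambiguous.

Unambiguous

Only N0, N1, N2 are reachable from N0; ignoring the rest: Each reachable nonterminal has at most one production per leading terminal, and all productions are right-linear; the derivation is determined token-by-token.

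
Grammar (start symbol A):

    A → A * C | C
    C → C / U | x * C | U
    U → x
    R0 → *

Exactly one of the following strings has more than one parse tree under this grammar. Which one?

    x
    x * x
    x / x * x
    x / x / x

x * x

x: 1 tree
x * x: 2 trees
x / x * x: 1 tree
x / x / x: 1 tree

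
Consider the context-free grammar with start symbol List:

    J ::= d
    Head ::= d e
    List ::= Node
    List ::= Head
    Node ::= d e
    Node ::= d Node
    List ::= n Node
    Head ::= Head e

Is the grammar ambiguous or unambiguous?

Ambiguous

Witness: d e

Derivation 1: List ⇒ Node ⇒ d e
Derivation 2: List ⇒ Head ⇒ d e

Two distinct leftmost derivations for the same string.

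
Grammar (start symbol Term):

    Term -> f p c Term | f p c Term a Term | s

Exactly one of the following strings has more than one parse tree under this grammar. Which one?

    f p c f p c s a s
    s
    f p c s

f p c f p c s a s

f p c f p c s a s: 2 trees
s: 1 tree
f p c s: 1 tree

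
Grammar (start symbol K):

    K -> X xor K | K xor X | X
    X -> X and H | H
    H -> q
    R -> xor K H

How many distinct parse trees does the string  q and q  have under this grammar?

Parse trees for q and q:
  [K [X [X [H q]] and [H q]]]

1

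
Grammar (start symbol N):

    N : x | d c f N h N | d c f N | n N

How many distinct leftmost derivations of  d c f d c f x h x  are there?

2

Parse trees for d c f d c f x h x:
  [N d c f [N d c f [N x]] h [N x]]
  [N d c f [N d c f [N x] h [N x]]]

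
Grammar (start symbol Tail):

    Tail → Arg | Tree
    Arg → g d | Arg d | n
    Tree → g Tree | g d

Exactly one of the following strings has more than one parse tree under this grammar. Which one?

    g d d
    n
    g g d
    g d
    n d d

g d d: 1 tree
n: 1 tree
g g d: 1 tree
g d: 2 trees
n d d: 1 tree

g d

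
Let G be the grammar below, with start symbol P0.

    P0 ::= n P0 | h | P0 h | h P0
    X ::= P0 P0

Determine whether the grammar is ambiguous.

Ambiguous

Witness: h h

Derivation 1: P0 ⇒ P0 h ⇒ h h
Derivation 2: P0 ⇒ h P0 ⇒ h h

Two distinct leftmost derivations for the same string.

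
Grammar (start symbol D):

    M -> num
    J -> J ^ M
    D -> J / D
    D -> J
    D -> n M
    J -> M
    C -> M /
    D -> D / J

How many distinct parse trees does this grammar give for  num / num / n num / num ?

Parse trees for num / num / n num / num:
  [D [J [M num]] / [D [J [M num]] / [D [D n [M num]] / [J [M num]]]]]
  [D [J [M num]] / [D [D [J [M num]] / [D n [M num]]] / [J [M num]]]]
  [D [D [J [M num]] / [D [J [M num]] / [D n [M num]]]] / [J [M num]]]

3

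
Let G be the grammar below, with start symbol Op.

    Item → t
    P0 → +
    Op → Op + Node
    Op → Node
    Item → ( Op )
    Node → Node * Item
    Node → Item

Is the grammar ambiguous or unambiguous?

Unambiguous

Only Op, Node, Item are reachable from Op; ignoring the rest: Op → Op + Node | Node  ;  Node → Node * Item | Item  — a left-associative chain with Item at the bottom. Each string factors uniquely by precedence.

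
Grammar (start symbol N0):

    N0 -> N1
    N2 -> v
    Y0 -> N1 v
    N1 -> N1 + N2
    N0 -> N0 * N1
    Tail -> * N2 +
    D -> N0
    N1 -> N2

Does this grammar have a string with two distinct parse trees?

Unambiguous

Only N0, N1, N2 are reachable from N0; ignoring the rest: This is a standard precedence ladder (N0 over N1 over N2), with each level left-recursive on its own operator ('*' at N0, '+' at N1). That structure is LR(1), hence unambiguous.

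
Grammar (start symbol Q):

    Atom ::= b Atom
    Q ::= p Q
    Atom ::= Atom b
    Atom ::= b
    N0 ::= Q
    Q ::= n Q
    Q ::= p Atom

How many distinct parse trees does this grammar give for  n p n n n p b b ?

Parse trees for n p n n n p b b:
  [Q n [Q p [Q n [Q n [Q n [Q p [Atom b [Atom b]]]]]]]]
  [Q n [Q p [Q n [Q n [Q n [Q p [Atom [Atom b] b]]]]]]]

2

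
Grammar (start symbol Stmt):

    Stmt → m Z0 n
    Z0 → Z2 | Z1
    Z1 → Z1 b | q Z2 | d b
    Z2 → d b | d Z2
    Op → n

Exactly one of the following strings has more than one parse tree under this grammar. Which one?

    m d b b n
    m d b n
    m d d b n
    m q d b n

m d b n

m d b b n: 1 tree
m d b n: 2 trees
m d d b n: 1 tree
m q d b n: 1 tree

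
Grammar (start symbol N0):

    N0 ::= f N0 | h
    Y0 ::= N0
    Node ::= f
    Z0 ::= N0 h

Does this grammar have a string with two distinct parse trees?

Only N0 is reachable from N0; ignoring the rest: The reachable rules are right-linear with at most one rule per (nonterminal, next-terminal) pair. Each input token forces the next rule, so parsing is deterministic.

Unambiguous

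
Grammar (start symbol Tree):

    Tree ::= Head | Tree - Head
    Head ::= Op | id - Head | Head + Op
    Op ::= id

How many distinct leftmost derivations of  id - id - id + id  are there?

7

Parse trees for id - id - id + id:
  [Tree [Head id - [Head id - [Head [Head [Op id]] + [Op id]]]]]
  [Tree [Head id - [Head [Head id - [Head [Op id]]] + [Op id]]]]
  [Tree [Head [Head id - [Head id - [Head [Op id]]]] + [Op id]]]
  [Tree [Tree [Head [Op id]]] - [Head id - [Head [Head [Op id]] + [Op id]]]]
  [Tree [Tree [Head [Op id]]] - [Head [Head id - [Head [Op id]]] + [Op id]]]
  [Tree [Tree [Head id - [Head [Op id]]]] - [Head [Head [Op id]] + [Op id]]]
  [Tree [Tree [Tree [Head [Op id]]] - [Head [Op id]]] - [Head [Head [Op id]] + [Op id]]]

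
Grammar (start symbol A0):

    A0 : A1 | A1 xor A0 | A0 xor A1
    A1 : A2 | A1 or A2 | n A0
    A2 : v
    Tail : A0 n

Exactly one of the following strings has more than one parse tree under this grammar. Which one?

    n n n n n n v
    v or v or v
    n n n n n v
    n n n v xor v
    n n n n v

n n n v xor v

n n n n n n v: 1 tree
v or v or v: 1 tree
n n n n n v: 1 tree
n n n v xor v: 8 trees
n n n n v: 1 tree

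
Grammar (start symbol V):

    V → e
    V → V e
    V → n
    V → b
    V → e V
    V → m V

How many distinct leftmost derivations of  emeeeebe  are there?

7

Parse trees for emeeeebe:
  [V [V e [V m [V e [V e [V e [V e [V b]]]]]]] e]
  [V e [V [V m [V e [V e [V e [V e [V b]]]]]] e]]
  [V e [V m [V [V e [V e [V e [V e [V b]]]]] e]]]
  [V e [V m [V e [V [V e [V e [V e [V b]]]] e]]]]
  [V e [V m [V e [V e [V [V e [V e [V b]]] e]]]]]
  [V e [V m [V e [V e [V e [V [V e [V b]] e]]]]]]
  [V e [V m [V e [V e [V e [V e [V [V b] e]]]]]]]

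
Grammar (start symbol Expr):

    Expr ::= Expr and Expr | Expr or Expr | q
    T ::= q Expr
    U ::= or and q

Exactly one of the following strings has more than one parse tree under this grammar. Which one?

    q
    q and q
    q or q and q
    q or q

q: 1 tree
q and q: 1 tree
q or q and q: 2 trees
q or q: 1 tree

q or q and q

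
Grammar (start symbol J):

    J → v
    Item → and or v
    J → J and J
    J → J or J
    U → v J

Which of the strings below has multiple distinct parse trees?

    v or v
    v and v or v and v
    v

v or v: 1 tree
v and v or v and v: 5 trees
v: 1 tree

v and v or v and v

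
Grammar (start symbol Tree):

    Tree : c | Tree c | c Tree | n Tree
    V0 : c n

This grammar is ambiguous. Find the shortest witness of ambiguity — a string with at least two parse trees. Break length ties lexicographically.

length 1: no string has ≥2 trees
length 2: c c has 2 parse trees

Two derivations of c c:
  Tree ⇒ Tree c ⇒ c c
  Tree ⇒ c Tree ⇒ c c

c c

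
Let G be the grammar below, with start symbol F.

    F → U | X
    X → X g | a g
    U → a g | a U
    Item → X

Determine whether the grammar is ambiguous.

Witness: a g

Derivation 1: F ⇒ U ⇒ a g
Derivation 2: F ⇒ X ⇒ a g

Two distinct leftmost derivations for the same string.

Ambiguous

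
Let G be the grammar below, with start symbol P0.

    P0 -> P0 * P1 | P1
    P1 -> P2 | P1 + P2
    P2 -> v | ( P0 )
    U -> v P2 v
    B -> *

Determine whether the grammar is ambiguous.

(U, B are unreachable from P0, so their rules don't affect L(P0).) The grammar is stratified — P0 handles '*' (left-recursive), P1 handles '+', P2 atoms. Each operator has a fixed associativity and precedence level, so every string has one parse.

Unambiguous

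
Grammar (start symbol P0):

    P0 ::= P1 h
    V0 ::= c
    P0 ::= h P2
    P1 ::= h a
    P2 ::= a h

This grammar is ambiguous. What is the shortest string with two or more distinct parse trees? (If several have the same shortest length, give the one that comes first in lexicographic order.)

h a h

length 3: h a h has 2 parse trees

Two derivations of h a h:
  P0 ⇒ P1 h ⇒ h a h
  P0 ⇒ h P2 ⇒ h a h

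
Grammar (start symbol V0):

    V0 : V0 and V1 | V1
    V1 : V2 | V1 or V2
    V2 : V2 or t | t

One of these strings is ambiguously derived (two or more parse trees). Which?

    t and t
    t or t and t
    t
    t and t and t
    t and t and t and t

t or t and t

t and t: 1 tree
t or t and t: 2 trees
t: 1 tree
t and t and t: 1 tree
t and t and t and t: 1 tree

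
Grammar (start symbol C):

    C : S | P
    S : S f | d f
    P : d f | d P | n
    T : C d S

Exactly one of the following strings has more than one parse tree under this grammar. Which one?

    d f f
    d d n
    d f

d f

d f f: 1 tree
d d n: 1 tree
d f: 2 trees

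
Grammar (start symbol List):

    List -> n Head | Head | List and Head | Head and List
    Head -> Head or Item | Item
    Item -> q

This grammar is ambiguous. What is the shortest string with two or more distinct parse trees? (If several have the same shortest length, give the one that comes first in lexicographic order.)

q and q

length 1: no string has ≥2 trees
length 2: no string has ≥2 trees
length 3: q and q has 2 parse trees

Two derivations of q and q:
  List ⇒ List and Head ⇒ Head and Head ⇒ Item and Head ⇒ q and Head ⇒ q and Item ⇒ q and q
  List ⇒ Head and List ⇒ Item and List ⇒ q and List ⇒ q and Head ⇒ q and Item ⇒ q and q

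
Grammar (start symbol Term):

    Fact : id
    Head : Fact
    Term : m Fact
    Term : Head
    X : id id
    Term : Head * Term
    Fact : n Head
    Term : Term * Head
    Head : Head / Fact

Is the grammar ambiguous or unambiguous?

Ambiguous

Witness: id * id

Derivation 1: Term ⇒ Head * Term ⇒ Fact * Term ⇒ id * Term ⇒ id * Head ⇒ id * Fact ⇒ id * id
Derivation 2: Term ⇒ Term * Head ⇒ Head * Head ⇒ Fact * Head ⇒ id * Head ⇒ id * Fact ⇒ id * id

Two distinct leftmost derivations for the same string.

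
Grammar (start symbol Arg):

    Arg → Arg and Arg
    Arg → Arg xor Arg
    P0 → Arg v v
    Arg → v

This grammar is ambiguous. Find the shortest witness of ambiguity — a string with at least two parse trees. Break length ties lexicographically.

v and v and v

length 1: no string has ≥2 trees
length 3: no string has ≥2 trees
length 5: v and v and v has 2 parse trees

Two derivations of v and v and v:
  Arg ⇒ Arg and Arg ⇒ Arg and Arg and Arg ⇒ v and Arg and Arg ⇒ v and v and Arg ⇒ v and v and v
  Arg ⇒ Arg and Arg ⇒ v and Arg ⇒ v and Arg and Arg ⇒ v and v and Arg ⇒ v and v and v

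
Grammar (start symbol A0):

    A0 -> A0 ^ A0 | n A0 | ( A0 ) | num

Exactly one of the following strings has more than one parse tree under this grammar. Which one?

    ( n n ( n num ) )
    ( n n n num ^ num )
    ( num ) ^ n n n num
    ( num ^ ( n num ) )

( n n ( n num ) ): 1 tree
( n n n num ^ num ): 4 trees
( num ) ^ n n n num: 1 tree
( num ^ ( n num ) ): 1 tree

( n n n num ^ num )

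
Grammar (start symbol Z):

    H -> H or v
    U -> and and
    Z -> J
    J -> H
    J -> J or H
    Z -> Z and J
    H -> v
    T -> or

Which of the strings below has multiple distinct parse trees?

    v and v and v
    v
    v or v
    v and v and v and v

v and v and v: 1 tree
v: 1 tree
v or v: 2 trees
v and v and v and v: 1 tree

v or v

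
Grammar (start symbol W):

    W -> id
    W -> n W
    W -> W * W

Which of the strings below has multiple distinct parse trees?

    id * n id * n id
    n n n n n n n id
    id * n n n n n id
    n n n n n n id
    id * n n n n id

id * n id * n id

id * n id * n id: 3 trees
n n n n n n n id: 1 tree
id * n n n n n id: 1 tree
n n n n n n id: 1 tree
id * n n n n id: 1 tree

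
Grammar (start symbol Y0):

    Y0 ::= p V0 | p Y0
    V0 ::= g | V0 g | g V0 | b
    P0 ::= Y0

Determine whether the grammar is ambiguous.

Ambiguous

Witness: p g g

Derivation 1: Y0 ⇒ p V0 ⇒ p V0 g ⇒ p g g
Derivation 2: Y0 ⇒ p V0 ⇒ p g V0 ⇒ p g g

Two distinct leftmost derivations for the same string.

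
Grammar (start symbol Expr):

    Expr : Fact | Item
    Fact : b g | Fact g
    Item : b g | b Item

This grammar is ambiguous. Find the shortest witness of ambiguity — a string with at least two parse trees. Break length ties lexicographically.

b g

length 2: b g has 2 parse trees

Two derivations of b g:
  Expr ⇒ Fact ⇒ b g
  Expr ⇒ Item ⇒ b g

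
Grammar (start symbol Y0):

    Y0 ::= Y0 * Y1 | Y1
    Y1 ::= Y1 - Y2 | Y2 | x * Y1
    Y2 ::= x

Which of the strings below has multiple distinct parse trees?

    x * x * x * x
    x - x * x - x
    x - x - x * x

x * x * x * x: 8 trees
x - x * x - x: 1 tree
x - x - x * x: 1 tree

x * x * x * x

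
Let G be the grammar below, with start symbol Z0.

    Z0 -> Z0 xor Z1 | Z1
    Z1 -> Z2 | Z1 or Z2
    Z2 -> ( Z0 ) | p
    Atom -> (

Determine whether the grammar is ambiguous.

(Atom is unreachable from Z0, so its rules don't affect L(Z0).) This is a standard precedence ladder (Z0 over Z1 over Z2), with each level left-recursive on its own operator ('xor' at Z0, 'or' at Z1). That structure is LR(1), hence unambiguous.

Unambiguous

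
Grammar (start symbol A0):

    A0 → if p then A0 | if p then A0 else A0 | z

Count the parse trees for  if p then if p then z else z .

Parse trees for if p then if p then z else z:
  [A0 if p then [A0 if p then [A0 z] else [A0 z]]]
  [A0 if p then [A0 if p then [A0 z]] else [A0 z]]

2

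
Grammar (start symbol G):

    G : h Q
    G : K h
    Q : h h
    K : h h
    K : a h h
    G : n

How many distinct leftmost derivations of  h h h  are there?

2

Parse trees for h h h:
  [G h [Q h h]]
  [G [K h h] h]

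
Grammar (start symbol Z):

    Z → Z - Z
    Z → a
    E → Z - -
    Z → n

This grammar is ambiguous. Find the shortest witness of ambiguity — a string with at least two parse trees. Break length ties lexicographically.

a - a - a

length 1: no string has ≥2 trees
length 3: no string has ≥2 trees
length 5: a - a - a has 2 parse trees

Two derivations of a - a - a:
  Z ⇒ Z - Z ⇒ Z - Z - Z ⇒ a - Z - Z ⇒ a - a - Z ⇒ a - a - a
  Z ⇒ Z - Z ⇒ a - Z ⇒ a - Z - Z ⇒ a - a - Z ⇒ a - a - a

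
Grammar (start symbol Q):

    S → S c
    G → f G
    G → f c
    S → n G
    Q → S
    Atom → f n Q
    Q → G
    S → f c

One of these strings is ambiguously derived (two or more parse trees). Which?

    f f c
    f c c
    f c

f f c: 1 tree
f c c: 1 tree
f c: 2 trees

f c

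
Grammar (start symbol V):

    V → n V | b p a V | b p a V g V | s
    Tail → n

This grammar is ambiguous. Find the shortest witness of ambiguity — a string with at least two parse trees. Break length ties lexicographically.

b p a b p a s g s

length 1: no string has ≥2 trees
length 2: no string has ≥2 trees
length 3: no string has ≥2 trees
length 4: no string has ≥2 trees
length 5: no string has ≥2 trees
length 6: no string has ≥2 trees
length 7: no string has ≥2 trees
length 8: no string has ≥2 trees
length 9: b p a b p a s g s has 2 parse trees

Two derivations of b p a b p a s g s:
  V ⇒ b p a V ⇒ b p a b p a V g V ⇒ b p a b p a s g V ⇒ b p a b p a s g s
  V ⇒ b p a V g V ⇒ b p a b p a V g V ⇒ b p a b p a s g V ⇒ b p a b p a s g s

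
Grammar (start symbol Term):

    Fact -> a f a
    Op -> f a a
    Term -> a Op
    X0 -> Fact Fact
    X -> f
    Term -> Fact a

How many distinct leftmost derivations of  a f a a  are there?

Parse trees for a f a a:
  [Term a [Op f a a]]
  [Term [Fact a f a] a]

2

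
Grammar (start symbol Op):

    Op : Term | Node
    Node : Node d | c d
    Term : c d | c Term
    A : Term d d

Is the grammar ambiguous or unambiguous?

Witness: c d

Derivation 1: Op ⇒ Term ⇒ c d
Derivation 2: Op ⇒ Node ⇒ c d

Two distinct leftmost derivations for the same string.

Ambiguous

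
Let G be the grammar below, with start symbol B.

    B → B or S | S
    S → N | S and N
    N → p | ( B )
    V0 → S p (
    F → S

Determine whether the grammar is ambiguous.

Unambiguous

Only B, S, N are reachable from B; ignoring the rest: This is a standard precedence ladder (B over S over N), with each level left-recursive on its own operator ('or' at B, 'and' at S). That structure is LR(1), hence unambiguous.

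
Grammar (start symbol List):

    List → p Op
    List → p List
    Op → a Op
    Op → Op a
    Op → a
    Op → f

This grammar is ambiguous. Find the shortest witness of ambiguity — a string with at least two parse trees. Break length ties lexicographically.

length 2: no string has ≥2 trees
length 3: p a a has 2 parse trees

Two derivations of p a a:
  List ⇒ p Op ⇒ p a Op ⇒ p a a
  List ⇒ p Op ⇒ p Op a ⇒ p a a

p a a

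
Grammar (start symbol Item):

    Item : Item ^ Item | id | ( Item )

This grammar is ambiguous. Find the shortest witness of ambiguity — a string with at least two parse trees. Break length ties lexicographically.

id ^ id ^ id

length 1: no string has ≥2 trees
length 3: no string has ≥2 trees
length 5: id ^ id ^ id has 2 parse trees

Two derivations of id ^ id ^ id:
  Item ⇒ Item ^ Item ⇒ Item ^ Item ^ Item ⇒ id ^ Item ^ Item ⇒ id ^ id ^ Item ⇒ id ^ id ^ id
  Item ⇒ Item ^ Item ⇒ id ^ Item ⇒ id ^ Item ^ Item ⇒ id ^ id ^ Item ⇒ id ^ id ^ id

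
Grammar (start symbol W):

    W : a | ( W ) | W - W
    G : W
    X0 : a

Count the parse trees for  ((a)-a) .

1

Parse trees for ((a)-a):
  [W ( [W [W ( [W a] )] - [W a]] )]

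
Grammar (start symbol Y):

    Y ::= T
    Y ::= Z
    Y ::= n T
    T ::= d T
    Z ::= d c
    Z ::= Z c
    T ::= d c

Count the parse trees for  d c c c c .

1

Parse trees for d c c c c:
  [Y [Z [Z [Z [Z d c] c] c] c]]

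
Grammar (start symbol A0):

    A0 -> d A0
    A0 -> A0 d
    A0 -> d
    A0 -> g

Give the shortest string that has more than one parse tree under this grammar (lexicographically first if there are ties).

d d

length 1: no string has ≥2 trees
length 2: d d has 2 parse trees

Two derivations of d d:
  A0 ⇒ d A0 ⇒ d d
  A0 ⇒ A0 d ⇒ d d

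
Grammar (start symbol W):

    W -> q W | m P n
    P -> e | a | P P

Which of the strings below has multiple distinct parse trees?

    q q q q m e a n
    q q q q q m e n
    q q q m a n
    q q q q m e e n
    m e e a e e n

m e e a e e n

q q q q m e a n: 1 tree
q q q q q m e n: 1 tree
q q q m a n: 1 tree
q q q q m e e n: 1 tree
m e e a e e n: 14 trees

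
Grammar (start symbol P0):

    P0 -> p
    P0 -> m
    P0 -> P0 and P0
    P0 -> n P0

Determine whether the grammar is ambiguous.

Witness: n m and m

Derivation 1: P0 ⇒ P0 and P0 ⇒ n P0 and P0 ⇒ n m and P0 ⇒ n m and m
Derivation 2: P0 ⇒ n P0 ⇒ n P0 and P0 ⇒ n m and P0 ⇒ n m and m

Two distinct leftmost derivations for the same string.

Ambiguous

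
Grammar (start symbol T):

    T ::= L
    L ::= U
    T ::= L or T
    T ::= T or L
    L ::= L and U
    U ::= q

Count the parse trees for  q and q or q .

2

Parse trees for q and q or q:
  [T [L [L [U q]] and [U q]] or [T [L [U q]]]]
  [T [T [L [L [U q]] and [U q]]] or [L [U q]]]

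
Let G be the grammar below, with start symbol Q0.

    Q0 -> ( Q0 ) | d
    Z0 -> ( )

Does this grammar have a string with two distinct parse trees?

Only Q0 is reachable from Q0; ignoring the rest: Each string is a nest of matched brackets around a single atom. An opening bracket forces the recursive rule; an atom forces the base rule.

Unambiguous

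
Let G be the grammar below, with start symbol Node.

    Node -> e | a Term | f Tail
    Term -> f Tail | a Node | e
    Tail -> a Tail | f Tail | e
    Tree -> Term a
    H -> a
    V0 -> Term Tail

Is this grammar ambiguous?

(Tree, H, V0 are unreachable from Node, so their rules don't affect L(Node).) Restricted to the reachable nonterminals, every rule has the form A → t or A → t B, and no two rules for the same A share a first terminal. The grammar encodes a DFA — one run per string.

Unambiguous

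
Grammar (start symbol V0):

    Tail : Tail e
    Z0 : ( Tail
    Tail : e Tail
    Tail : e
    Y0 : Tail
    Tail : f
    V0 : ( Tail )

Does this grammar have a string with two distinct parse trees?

Ambiguous

Witness: ( e e )

Derivation 1: V0 ⇒ ( Tail ) ⇒ ( Tail e ) ⇒ ( e e )
Derivation 2: V0 ⇒ ( Tail ) ⇒ ( e Tail ) ⇒ ( e e )

Two distinct leftmost derivations for the same string.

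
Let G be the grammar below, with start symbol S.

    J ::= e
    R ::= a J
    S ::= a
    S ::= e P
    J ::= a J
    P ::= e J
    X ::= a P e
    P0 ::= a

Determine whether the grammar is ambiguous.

(X, R, P0 are unreachable from S, so their rules don't affect L(S).) Each reachable nonterminal has at most one production per leading terminal, and all productions are right-linear; the derivation is determined token-by-token.

Unambiguous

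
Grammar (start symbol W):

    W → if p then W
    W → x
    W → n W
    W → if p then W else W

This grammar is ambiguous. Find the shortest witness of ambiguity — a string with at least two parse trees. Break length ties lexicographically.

if p then if p then x else x

length 1: no string has ≥2 trees
length 2: no string has ≥2 trees
length 3: no string has ≥2 trees
length 4: no string has ≥2 trees
length 5: no string has ≥2 trees
length 6: no string has ≥2 trees
length 7: no string has ≥2 trees
length 8: no string has ≥2 trees
length 9: if p then if p then x else x has 2 parse trees

Two derivations of if p then if p then x else x:
  W ⇒ if p then W ⇒ if p then if p then W else W ⇒ if p then if p then x else W ⇒ if p then if p then x else x
  W ⇒ if p then W else W ⇒ if p then if p then W else W ⇒ if p then if p then x else W ⇒ if p then if p then x else x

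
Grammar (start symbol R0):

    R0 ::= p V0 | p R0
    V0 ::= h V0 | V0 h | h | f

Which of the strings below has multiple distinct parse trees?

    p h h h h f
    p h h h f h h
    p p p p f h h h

p h h h h f: 1 tree
p h h h f h h: 10 trees
p p p p f h h h: 1 tree

p h h h f h h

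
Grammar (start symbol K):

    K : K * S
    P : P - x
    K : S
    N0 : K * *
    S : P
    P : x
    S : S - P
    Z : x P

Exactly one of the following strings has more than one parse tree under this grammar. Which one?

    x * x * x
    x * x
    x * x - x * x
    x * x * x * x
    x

x * x * x: 1 tree
x * x: 1 tree
x * x - x * x: 2 trees
x * x * x * x: 1 tree
x: 1 tree

x * x - x * x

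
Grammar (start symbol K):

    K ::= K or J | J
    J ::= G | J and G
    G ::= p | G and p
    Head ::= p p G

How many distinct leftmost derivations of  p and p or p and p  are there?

Parse trees for p and p or p and p:
  [K [K [J [G [G p] and p]]] or [J [G [G p] and p]]]
  [K [K [J [G [G p] and p]]] or [J [J [G p]] and [G p]]]
  [K [K [J [J [G p]] and [G p]]] or [J [G [G p] and p]]]
  [K [K [J [J [G p]] and [G p]]] or [J [J [G p]] and [G p]]]

4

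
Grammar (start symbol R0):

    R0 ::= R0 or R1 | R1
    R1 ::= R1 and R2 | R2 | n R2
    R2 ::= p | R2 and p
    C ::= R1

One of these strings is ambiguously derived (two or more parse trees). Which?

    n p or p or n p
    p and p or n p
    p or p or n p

n p or p or n p: 1 tree
p and p or n p: 2 trees
p or p or n p: 1 tree

p and p or n p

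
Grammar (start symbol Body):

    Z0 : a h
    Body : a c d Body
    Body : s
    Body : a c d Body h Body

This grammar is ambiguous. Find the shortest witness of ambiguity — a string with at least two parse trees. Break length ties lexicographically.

a c d a c d s h s

length 1: no string has ≥2 trees
length 4: no string has ≥2 trees
length 6: no string has ≥2 trees
length 7: no string has ≥2 trees
length 9: a c d a c d s h s has 2 parse trees

Two derivations of a c d a c d s h s:
  Body ⇒ a c d Body ⇒ a c d a c d Body h Body ⇒ a c d a c d s h Body ⇒ a c d a c d s h s
  Body ⇒ a c d Body h Body ⇒ a c d a c d Body h Body ⇒ a c d a c d s h Body ⇒ a c d a c d s h s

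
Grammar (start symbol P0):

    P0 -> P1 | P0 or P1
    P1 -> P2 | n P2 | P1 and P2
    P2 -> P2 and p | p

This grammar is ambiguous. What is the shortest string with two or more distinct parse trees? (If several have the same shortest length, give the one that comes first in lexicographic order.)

p and p

length 1: no string has ≥2 trees
length 2: no string has ≥2 trees
length 3: p and p has 2 parse trees

Two derivations of p and p:
  P0 ⇒ P1 ⇒ P2 ⇒ P2 and p ⇒ p and p
  P0 ⇒ P1 ⇒ P1 and P2 ⇒ P2 and P2 ⇒ p and P2 ⇒ p and p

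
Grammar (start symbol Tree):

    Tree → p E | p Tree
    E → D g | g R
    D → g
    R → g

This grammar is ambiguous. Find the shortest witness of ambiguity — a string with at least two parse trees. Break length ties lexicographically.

p g g

length 3: p g g has 2 parse trees

Two derivations of p g g:
  Tree ⇒ p E ⇒ p D g ⇒ p g g
  Tree ⇒ p E ⇒ p g R ⇒ p g g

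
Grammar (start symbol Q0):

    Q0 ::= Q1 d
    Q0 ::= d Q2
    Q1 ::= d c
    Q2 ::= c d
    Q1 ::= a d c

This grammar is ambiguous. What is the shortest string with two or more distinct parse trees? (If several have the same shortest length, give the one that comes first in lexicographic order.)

d c d

length 3: d c d has 2 parse trees

Two derivations of d c d:
  Q0 ⇒ Q1 d ⇒ d c d
  Q0 ⇒ d Q2 ⇒ d c d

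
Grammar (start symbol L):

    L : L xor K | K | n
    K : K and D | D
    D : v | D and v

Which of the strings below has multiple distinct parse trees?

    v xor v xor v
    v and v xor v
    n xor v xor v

v xor v xor v: 1 tree
v and v xor v: 2 trees
n xor v xor v: 1 tree

v and v xor v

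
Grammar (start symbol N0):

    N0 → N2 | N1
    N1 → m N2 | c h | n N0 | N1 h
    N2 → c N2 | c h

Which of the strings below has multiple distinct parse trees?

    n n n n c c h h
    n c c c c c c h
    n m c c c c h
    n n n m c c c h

n n n n c c h h

n n n n c c h h: 4 trees
n c c c c c c h: 1 tree
n m c c c c h: 1 tree
n n n m c c c h: 1 tree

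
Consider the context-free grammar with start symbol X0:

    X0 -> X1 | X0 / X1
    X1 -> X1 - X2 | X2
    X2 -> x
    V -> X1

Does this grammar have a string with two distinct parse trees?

Only X0, X1, X2 are reachable from X0; ignoring the rest: X0 → X0 / X1 | X1  ;  X1 → X1 - X2 | X2  — a left-associative chain with X2 at the bottom. Each string factors uniquely by precedence.

Unambiguous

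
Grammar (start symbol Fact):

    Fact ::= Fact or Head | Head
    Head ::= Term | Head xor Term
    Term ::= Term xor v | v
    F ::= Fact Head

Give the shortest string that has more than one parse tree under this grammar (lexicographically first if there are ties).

v xor v

length 1: no string has ≥2 trees
length 3: v xor v has 2 parse trees

Two derivations of v xor v:
  Fact ⇒ Head ⇒ Term ⇒ Term xor v ⇒ v xor v
  Fact ⇒ Head ⇒ Head xor Term ⇒ Term xor Term ⇒ v xor Term ⇒ v xor v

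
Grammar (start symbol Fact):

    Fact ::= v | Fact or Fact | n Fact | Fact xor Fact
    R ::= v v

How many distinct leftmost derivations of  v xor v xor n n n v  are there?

2

Parse trees for v xor v xor n n n v:
  [Fact [Fact v] xor [Fact [Fact v] xor [Fact n [Fact n [Fact n [Fact v]]]]]]
  [Fact [Fact [Fact v] xor [Fact v]] xor [Fact n [Fact n [Fact n [Fact v]]]]]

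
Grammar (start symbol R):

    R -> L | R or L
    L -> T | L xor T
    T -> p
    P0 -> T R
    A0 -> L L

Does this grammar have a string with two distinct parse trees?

Only R, L, T are reachable from R; ignoring the rest: This is a standard precedence ladder (R over L over T), with each level left-recursive on its own operator ('or' at R, 'xor' at L). That structure is LR(1), hence unambiguous.

Unambiguous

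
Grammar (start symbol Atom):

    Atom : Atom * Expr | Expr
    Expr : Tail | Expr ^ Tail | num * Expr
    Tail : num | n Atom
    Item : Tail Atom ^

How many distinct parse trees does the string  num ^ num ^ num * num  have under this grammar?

1

Parse trees for num ^ num ^ num * num:
  [Atom [Atom [Expr [Expr [Expr [Tail num]] ^ [Tail num]] ^ [Tail num]]] * [Expr [Tail num]]]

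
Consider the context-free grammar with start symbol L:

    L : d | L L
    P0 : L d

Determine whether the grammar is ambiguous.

Ambiguous

Witness: d d d

Derivation 1: L ⇒ L L ⇒ d L ⇒ d L L ⇒ d d L ⇒ d d d
Derivation 2: L ⇒ L L ⇒ L L L ⇒ d L L ⇒ d d L ⇒ d d d

Two distinct leftmost derivations for the same string.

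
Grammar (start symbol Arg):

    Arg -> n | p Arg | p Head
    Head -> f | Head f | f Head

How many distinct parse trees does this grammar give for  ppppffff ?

8

Parse trees for ppppffff:
  [Arg p [Arg p [Arg p [Arg p [Head [Head [Head [Head f] f] f] f]]]]]
  [Arg p [Arg p [Arg p [Arg p [Head [Head [Head f [Head f]] f] f]]]]]
  [Arg p [Arg p [Arg p [Arg p [Head [Head f [Head [Head f] f]] f]]]]]
  [Arg p [Arg p [Arg p [Arg p [Head [Head f [Head f [Head f]]] f]]]]]
  [Arg p [Arg p [Arg p [Arg p [Head f [Head [Head [Head f] f] f]]]]]]
  [Arg p [Arg p [Arg p [Arg p [Head f [Head [Head f [Head f]] f]]]]]]
  [Arg p [Arg p [Arg p [Arg p [Head f [Head f [Head [Head f] f]]]]]]]
  [Arg p [Arg p [Arg p [Arg p [Head f [Head f [Head f [Head f]]]]]]]]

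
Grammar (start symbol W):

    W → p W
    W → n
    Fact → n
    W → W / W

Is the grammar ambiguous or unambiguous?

Witness: p n / n

Derivation 1: W ⇒ p W ⇒ p W / W ⇒ p n / W ⇒ p n / n
Derivation 2: W ⇒ W / W ⇒ p W / W ⇒ p n / W ⇒ p n / n

Two distinct leftmost derivations for the same string.

Ambiguous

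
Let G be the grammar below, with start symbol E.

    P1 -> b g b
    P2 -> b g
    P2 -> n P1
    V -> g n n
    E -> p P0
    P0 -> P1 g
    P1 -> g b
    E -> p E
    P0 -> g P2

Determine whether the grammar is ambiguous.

Ambiguous

Witness: p g b g

Derivation 1: E ⇒ p P0 ⇒ p P1 g ⇒ p g b g
Derivation 2: E ⇒ p P0 ⇒ p g P2 ⇒ p g b g

Two distinct leftmost derivations for the same string.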